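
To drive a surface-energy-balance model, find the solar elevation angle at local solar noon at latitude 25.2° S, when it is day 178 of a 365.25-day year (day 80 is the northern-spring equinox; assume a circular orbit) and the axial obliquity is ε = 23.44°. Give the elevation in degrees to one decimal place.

Solar longitude: λ_s = 360° × (178 − 80)/365.25 = 96.591°.
sin δ = sin 23.44° × sin 96.591° = 0.39516, so δ = +23.276°.
At local noon the hour angle is zero, so the zenith angle equals |φ − δ| = |-25.2° − (+23.276°)| = 48.476°.
Elevation = 90° − 48.476° = 41.5°.

41.5°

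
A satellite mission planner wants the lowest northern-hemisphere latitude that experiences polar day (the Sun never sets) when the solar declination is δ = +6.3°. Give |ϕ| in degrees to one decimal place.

Polar day requires cos h₀ = −tan ϕ tan δ ≤ −1, i.e. tan ϕ tan δ ≥ 1.
The boundary is |tan ϕ| · |tan δ| = 1, so |ϕ| = 90° − |δ| = 90° − 6.3° = 83.7° in the northern hemisphere.

|ϕ| = 83.7°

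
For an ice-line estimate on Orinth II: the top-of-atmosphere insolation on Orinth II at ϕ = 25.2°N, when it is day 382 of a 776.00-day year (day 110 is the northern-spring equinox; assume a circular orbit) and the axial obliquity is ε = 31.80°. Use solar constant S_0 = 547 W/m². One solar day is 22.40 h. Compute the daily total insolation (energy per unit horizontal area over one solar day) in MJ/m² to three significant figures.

Solar longitude: L_s = 360° × (382 − 110)/776.00 = 126.186°.
sin δ = sin 31.80° × sin 126.186° = 0.42531, so δ = +25.170°.
cos h₀ = −tan(+25.2°) tan(+25.170°) = -0.2211, h₀ = 1.7938 rad.
Bracket: h₀ sin ϕ sin δ + cos ϕ cos δ sin h₀ = 1.7938×0.42578×0.42531 + 0.90483×0.90505×0.97524 = 0.324837 + 0.798640 = 1.123477.
Q̄ = (S_0/π) × [bracket] = (547/π) × 1.123477 = 195.61 W/m².
Daily total = Q̄ × 22.40 h × 3600 s/h = 195.61 × 22.40 × 3600 / 10⁶ = 15.77 MJ/m².

15.8 MJ/m²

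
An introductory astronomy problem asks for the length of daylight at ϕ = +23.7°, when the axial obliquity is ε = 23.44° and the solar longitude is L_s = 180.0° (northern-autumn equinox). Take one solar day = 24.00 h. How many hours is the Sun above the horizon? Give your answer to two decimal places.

Solar declination: sin δ = sin ε · sin L_s = sin 23.44° × sin 180.0° = 0.00000, so δ = +0.000°.
cos h₀ = −tan ϕ · tan δ = −tan(+23.7°) × tan(+0.000°) = -0.0000, so h₀ = 1.5708 rad = 90.00°.
Daylight = 2h₀/(2π) × 24.00 h = (1.5708/π) × 24.00 = 12.00 h.

12.00 h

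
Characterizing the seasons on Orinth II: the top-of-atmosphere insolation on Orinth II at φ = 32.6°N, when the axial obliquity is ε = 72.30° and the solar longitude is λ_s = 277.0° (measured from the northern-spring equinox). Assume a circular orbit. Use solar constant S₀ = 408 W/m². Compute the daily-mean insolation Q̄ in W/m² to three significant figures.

Solar declination: sin δ = sin ε · sin λ_s = sin 72.30° × sin 277.0° = -0.94556, so δ = -71.007°.
cos H₀ = −tan(+32.6°) tan(-71.007°) = 1.8581 ≥ 1 ⇒ polar night, H₀ = 0 and Q̄ = 0.

Q̄ ≈ 0.00 W/m²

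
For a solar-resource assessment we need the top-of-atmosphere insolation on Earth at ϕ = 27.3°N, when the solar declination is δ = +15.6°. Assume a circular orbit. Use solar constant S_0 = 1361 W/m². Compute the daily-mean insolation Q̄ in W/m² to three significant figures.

cos h₀ = −tan(+27.3°) tan(+15.600°) = -0.1441, h₀ = 1.7154 rad.
Bracket: h₀ sin ϕ sin δ + cos ϕ cos δ sin h₀ = 1.7154×0.45865×0.26892 + 0.88862×0.96316×0.98956 = 0.211578 + 0.846948 = 1.058526.
Q̄ = (S_0/π) × [bracket] = (1361/π) × 1.058526 = 458.6 W/m².

Q̄ ≈ 459 W/m²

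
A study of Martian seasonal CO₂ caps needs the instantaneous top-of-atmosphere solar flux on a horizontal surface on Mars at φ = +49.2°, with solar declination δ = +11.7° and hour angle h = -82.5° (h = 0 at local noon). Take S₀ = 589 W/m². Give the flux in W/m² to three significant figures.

cos θ_z = sin φ sin δ + cos φ cos δ cos h = 0.153509 + 0.083516 = 0.237025.
Flux = S₀ · cos θ_z = 589 × 0.237025 = 139.6 W/m².

140 W/m²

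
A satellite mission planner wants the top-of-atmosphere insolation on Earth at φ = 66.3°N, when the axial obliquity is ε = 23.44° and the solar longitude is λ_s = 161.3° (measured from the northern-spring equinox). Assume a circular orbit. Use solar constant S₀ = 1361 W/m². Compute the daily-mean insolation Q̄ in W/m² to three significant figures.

Q̄ ≈ 260 W/m²

Solar declination: sin δ = sin ε · sin λ_s = sin 23.44° × sin 161.3° = 0.12754, so δ = +7.327°.
cos H₀ = −tan(+66.3°) tan(+7.327°) = -0.2929, H₀ = 1.8681 rad.
Bracket: H₀ sin φ sin δ + cos φ cos δ sin H₀ = 1.8681×0.91566×0.12754 + 0.40195×0.99183×0.95613 = 0.218163 + 0.381177 = 0.599340.
Q̄ = (S₀/π) × [bracket] = (1361/π) × 0.599340 = 259.6 W/m².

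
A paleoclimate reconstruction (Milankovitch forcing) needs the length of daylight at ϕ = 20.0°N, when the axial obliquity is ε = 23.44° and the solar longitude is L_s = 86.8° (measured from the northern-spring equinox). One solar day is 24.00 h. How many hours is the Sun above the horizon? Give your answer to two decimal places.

Solar declination: sin δ = sin ε · sin L_s = sin 23.44° × sin 86.8° = 0.39717, so δ = +23.401°.
cos h₀ = −tan ϕ · tan δ = −tan(+20.0°) × tan(+23.401°) = -0.1575, so h₀ = 1.7290 rad = 99.06°.
Daylight = 2h₀/(2π) × 24.00 h = (1.7290/π) × 24.00 = 13.21 h.

13.21 h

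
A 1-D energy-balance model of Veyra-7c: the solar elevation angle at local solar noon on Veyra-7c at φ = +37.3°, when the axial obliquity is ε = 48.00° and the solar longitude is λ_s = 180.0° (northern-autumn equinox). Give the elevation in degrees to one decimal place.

52.7°

Solar declination: sin δ = sin ε · sin λ_s = sin 48.00° × sin 180.0° = 0.00000, so δ = +0.000°.
At local noon the hour angle is zero, so the zenith angle equals |φ − δ| = |+37.3° − (+0.000°)| = 37.300°.
Elevation = 90° − 37.300° = 52.7°.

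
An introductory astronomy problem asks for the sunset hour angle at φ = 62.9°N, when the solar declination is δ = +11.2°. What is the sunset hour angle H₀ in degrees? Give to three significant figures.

cos H₀ = −tan φ · tan δ = −tan(+62.9°) × tan(+11.200°) = -0.3869, so H₀ = 1.9681 rad = 112.76°.

H₀ = 113°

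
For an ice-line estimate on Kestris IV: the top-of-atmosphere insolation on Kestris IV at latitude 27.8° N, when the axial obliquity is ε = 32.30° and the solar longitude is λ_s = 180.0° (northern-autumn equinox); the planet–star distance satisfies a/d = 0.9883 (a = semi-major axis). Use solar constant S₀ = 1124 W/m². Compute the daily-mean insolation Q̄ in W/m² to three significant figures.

Solar declination: sin δ = sin ε · sin λ_s = sin 32.30° × sin 180.0° = 0.00000, so δ = +0.000°.
cos H₀ = −tan(+27.8°) tan(+0.000°) = -0.0000, H₀ = 1.5708 rad.
Bracket: H₀ sin φ sin δ + cos φ cos δ sin H₀ = 1.5708×0.46639×0.00000 + 0.88458×1.00000×1.00000 = 0.000000 + 0.884580 = 0.884580.
Inverse-square distance factor (a/d)² = 0.9883² = 0.976737.
Q̄ = (S₀/π) × 0.976737 × [bracket] = (1124/π) × 0.976737 × 0.884580 = 309.1 W/m².

Q̄ ≈ 309 W/m²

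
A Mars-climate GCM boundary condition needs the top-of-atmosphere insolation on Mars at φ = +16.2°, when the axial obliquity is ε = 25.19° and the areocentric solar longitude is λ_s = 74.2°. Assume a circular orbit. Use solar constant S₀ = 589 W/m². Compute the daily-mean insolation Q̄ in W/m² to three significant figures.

sin δ = sin 25.19° × sin 74.2° = 0.40954, so δ = +24.176°.
cos H₀ = −tan(+16.2°) tan(+24.176°) = -0.1304, H₀ = 1.7016 rad.
Bracket: H₀ sin φ sin δ + cos φ cos δ sin H₀ = 1.7016×0.27899×0.40954 + 0.96029×0.91229×0.99146 = 0.194421 + 0.868581 = 1.063002.
Q̄ = (S₀/π) × [bracket] = (589/π) × 1.063002 = 199.3 W/m².

Q̄ ≈ 199 W/m²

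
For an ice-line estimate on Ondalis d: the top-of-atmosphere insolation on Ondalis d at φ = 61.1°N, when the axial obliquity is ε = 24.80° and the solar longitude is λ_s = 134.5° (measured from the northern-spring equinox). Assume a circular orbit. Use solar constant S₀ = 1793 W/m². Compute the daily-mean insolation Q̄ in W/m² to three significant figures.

Solar declination: sin δ = sin ε · sin λ_s = sin 24.80° × sin 134.5° = 0.29917, so δ = +17.408°.
cos H₀ = −tan(+61.1°) tan(+17.408°) = -0.5680, H₀ = 2.1748 rad.
Bracket: H₀ sin φ sin δ + cos φ cos δ sin H₀ = 2.1748×0.87546×0.29917 + 0.48328×0.95420×0.82305 = 0.569605 + 0.379546 = 0.949151.
Q̄ = (S₀/π) × [bracket] = (1793/π) × 0.949151 = 541.7 W/m².

Q̄ ≈ 542 W/m²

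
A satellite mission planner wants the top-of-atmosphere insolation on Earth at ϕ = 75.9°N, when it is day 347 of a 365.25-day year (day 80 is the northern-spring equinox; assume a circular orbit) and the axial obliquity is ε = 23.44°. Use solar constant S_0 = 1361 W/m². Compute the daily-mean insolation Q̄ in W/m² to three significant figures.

Solar longitude: L_s = 360° × (347 − 80)/365.25 = 263.162°.
sin δ = sin 23.44° × sin 263.162° = -0.39496, so δ = -23.263°.
cos h₀ = −tan(+75.9°) tan(-23.263°) = 1.7115 ≥ 1 ⇒ polar night, h₀ = 0 and Q̄ = 0.

Q̄ ≈ 0.00 W/m²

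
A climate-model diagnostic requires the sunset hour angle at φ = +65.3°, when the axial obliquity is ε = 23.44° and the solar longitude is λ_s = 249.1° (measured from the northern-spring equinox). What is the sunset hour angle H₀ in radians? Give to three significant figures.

Solar declination: sin δ = sin ε · sin λ_s = sin 23.44° × sin 249.1° = -0.37162, so δ = -21.815°.
cos H₀ = −tan φ · tan δ = −tan(+65.3°) × tan(-21.815°) = 0.8703, so H₀ = 0.5150 rad = 29.51°.

H₀ = 0.515 rad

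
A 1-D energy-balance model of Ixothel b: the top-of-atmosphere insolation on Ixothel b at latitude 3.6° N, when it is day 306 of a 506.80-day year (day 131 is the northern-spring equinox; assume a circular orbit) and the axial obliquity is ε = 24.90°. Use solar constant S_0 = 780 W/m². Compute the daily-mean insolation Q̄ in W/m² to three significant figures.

Solar longitude: L_s = 360° × (306 − 131)/506.80 = 124.309°.
sin δ = sin 24.90° × sin 124.309° = 0.34778, so δ = +20.351°.
cos h₀ = −tan(+3.6°) tan(+20.351°) = -0.0233, h₀ = 1.5941 rad.
Bracket: h₀ sin ϕ sin δ + cos ϕ cos δ sin h₀ = 1.5941×0.06279×0.34778 + 0.99803×0.93758×0.99973 = 0.034811 + 0.935480 = 0.970291.
Q̄ = (S_0/π) × [bracket] = (780/π) × 0.970291 = 240.9 W/m².

Q̄ ≈ 241 W/m²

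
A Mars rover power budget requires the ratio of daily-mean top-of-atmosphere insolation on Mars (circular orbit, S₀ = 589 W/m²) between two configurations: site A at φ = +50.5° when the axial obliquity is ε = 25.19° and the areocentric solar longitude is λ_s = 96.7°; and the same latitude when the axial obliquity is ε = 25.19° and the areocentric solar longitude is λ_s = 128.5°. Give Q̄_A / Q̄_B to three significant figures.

— Configuration A (φ=+50.5°):
sin δ = sin 25.19° × sin 96.7° = 0.42271, so δ = +25.006°.
cos H₀ = −tan(+50.5°) tan(+25.006°) = -0.5658, H₀ = 2.1722 rad.
Bracket: H₀ sin φ sin δ + cos φ cos δ sin H₀ = 2.1722×0.77162×0.42271 + 0.63608×0.90626×0.82452 = 0.708510 + 0.475298 = 1.183808.
Q̄ = (S₀/π) × [bracket] = (589/π) × 1.183808 = 221.95 W/m².
— Configuration B (φ=+50.5°):
sin δ = sin 25.19° × sin 128.5° = 0.33309, so δ = +19.457°.
cos H₀ = −tan(+50.5°) tan(+19.457°) = -0.4285, H₀ = 2.0137 rad.
Bracket: H₀ sin φ sin δ + cos φ cos δ sin H₀ = 2.0137×0.77162×0.33309 + 0.63608×0.94289×0.90352 = 0.517559 + 0.541889 = 1.059448.
Q̄ = (S₀/π) × [bracket] = (589/π) × 1.059448 = 198.63 W/m².
Ratio Q̄_A / Q̄_B = 221.95 / 198.63 = 1.117.

Q̄_A / Q̄_B ≈ 1.12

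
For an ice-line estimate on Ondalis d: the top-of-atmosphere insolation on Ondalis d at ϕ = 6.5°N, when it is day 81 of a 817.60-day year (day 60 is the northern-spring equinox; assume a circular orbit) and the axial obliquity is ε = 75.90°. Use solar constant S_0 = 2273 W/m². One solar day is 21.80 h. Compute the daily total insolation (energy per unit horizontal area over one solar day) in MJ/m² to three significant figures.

Solar longitude: L_s = 360° × (81 − 60)/817.60 = 9.247°.
sin δ = sin 75.90° × sin 9.247° = 0.15584, so δ = +8.966°.
cos h₀ = −tan(+6.5°) tan(+8.966°) = -0.0180, h₀ = 1.5888 rad.
Bracket: h₀ sin ϕ sin δ + cos ϕ cos δ sin h₀ = 1.5888×0.11320×0.15584 + 0.99357×0.98778×0.99984 = 0.028028 + 0.981272 = 1.009300.
Q̄ = (S_0/π) × [bracket] = (2273/π) × 1.009300 = 730.25 W/m².
Daily total = Q̄ × 21.80 h × 3600 s/h = 730.25 × 21.80 × 3600 / 10⁶ = 57.31 MJ/m².

57.3 MJ/m²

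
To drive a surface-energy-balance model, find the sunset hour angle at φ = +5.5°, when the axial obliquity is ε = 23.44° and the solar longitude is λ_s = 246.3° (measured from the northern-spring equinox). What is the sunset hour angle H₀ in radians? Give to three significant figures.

H₀ = 1.53 rad

Solar declination: sin δ = sin ε · sin λ_s = sin 23.44° × sin 246.3° = -0.36424, so δ = -21.361°.
cos H₀ = −tan φ · tan δ = −tan(+5.5°) × tan(-21.361°) = 0.0377, so H₀ = 1.5331 rad = 87.84°.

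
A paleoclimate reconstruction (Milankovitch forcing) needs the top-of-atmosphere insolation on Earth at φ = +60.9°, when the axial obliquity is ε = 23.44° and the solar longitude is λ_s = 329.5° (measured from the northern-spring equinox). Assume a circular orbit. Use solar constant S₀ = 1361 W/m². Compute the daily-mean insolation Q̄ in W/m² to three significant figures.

Solar declination: sin δ = sin ε · sin λ_s = sin 23.44° × sin 329.5° = -0.20189, so δ = -11.648°.
cos H₀ = −tan(+60.9°) tan(-11.648°) = 0.3704, H₀ = 1.1914 rad.
Bracket: H₀ sin φ sin δ + cos φ cos δ sin H₀ = 1.1914×0.87377×-0.20189 + 0.48634×0.97941×0.92889 = -0.210169 + 0.442455 = 0.232286.
Q̄ = (S₀/π) × [bracket] = (1361/π) × 0.232286 = 100.6 W/m².

Q̄ ≈ 101 W/m²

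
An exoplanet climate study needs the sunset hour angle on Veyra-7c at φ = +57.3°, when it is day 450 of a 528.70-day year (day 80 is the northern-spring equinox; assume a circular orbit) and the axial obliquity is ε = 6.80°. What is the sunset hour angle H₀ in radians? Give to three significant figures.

Solar longitude: λ_s = 360° × (450 − 80)/528.70 = 251.939°.
sin δ = sin 6.80° × sin 251.939° = -0.11257, so δ = -6.463°.
cos H₀ = −tan φ · tan δ = −tan(+57.3°) × tan(-6.463°) = 0.1765, so H₀ = 1.3934 rad = 79.84°.

H₀ = 1.39 rad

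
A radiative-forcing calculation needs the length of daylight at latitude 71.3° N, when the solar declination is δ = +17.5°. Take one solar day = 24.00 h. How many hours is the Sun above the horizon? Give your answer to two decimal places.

cos H₀ = −tan φ · tan δ = −tan(+71.3°) × tan(+17.500°) = -0.9315, so H₀ = 2.7693 rad = 158.67°.
Daylight = 2H₀/(2π) × 24.00 h = (2.7693/π) × 24.00 = 21.16 h.

21.16 h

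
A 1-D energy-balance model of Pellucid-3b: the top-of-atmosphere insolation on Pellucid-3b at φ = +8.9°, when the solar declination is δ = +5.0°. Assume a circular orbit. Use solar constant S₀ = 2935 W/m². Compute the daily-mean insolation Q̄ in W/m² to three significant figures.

Q̄ ≈ 939 W/m²

cos H₀ = −tan(+8.9°) tan(+5.000°) = -0.0137, H₀ = 1.5845 rad.
Bracket: H₀ sin φ sin δ + cos φ cos δ sin H₀ = 1.5845×0.15471×0.08716 + 0.98796×0.99619×0.99991 = 0.021366 + 0.984107 = 1.005473.
Q̄ = (S₀/π) × [bracket] = (2935/π) × 1.005473 = 939.4 W/m².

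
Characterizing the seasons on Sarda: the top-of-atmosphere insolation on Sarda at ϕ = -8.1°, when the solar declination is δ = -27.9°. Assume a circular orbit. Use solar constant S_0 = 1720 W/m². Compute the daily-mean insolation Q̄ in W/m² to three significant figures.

cos h₀ = −tan(-8.1°) tan(-27.900°) = -0.0754, h₀ = 1.6462 rad.
Bracket: h₀ sin ϕ sin δ + cos ϕ cos δ sin h₀ = 1.6462×-0.14090×-0.46793 + 0.99002×0.88377×0.99716 = 0.108536 + 0.872465 = 0.981001.
Q̄ = (S_0/π) × [bracket] = (1720/π) × 0.981001 = 537.1 W/m².

Q̄ ≈ 537 W/m²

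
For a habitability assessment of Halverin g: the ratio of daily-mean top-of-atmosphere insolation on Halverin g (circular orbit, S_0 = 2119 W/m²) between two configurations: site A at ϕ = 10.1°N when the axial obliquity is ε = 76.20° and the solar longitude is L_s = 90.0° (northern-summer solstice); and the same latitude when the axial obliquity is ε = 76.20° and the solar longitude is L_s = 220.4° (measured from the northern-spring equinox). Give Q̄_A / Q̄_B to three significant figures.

— Configuration A (ϕ=+10.1°):
Solar declination: sin δ = sin ε · sin L_s = sin 76.20° × sin 90.0° = 0.97113, so δ = +76.200°.
cos h₀ = −tan(+10.1°) tan(+76.200°) = -0.7252, h₀ = 2.3821 rad.
Bracket: h₀ sin ϕ sin δ + cos ϕ cos δ sin h₀ = 2.3821×0.17537×0.97113 + 0.98450×0.23853×0.68853 = 0.405688 + 0.161689 = 0.567377.
Q̄ = (S_0/π) × [bracket] = (2119/π) × 0.567377 = 382.70 W/m².
— Configuration B (ϕ=+10.1°):
Solar declination: sin δ = sin ε · sin L_s = sin 76.20° × sin 220.4° = -0.62941, so δ = -39.007°.
cos h₀ = −tan(+10.1°) tan(-39.007°) = 0.1443, h₀ = 1.4260 rad.
Bracket: h₀ sin ϕ sin δ + cos ϕ cos δ sin h₀ = 1.4260×0.17537×-0.62941 + 0.98450×0.77707×0.98954 = -0.157401 + 0.757023 = 0.599622.
Q̄ = (S_0/π) × [bracket] = (2119/π) × 0.599622 = 404.44 W/m².
Ratio Q̄_A / Q̄_B = 382.70 / 404.44 = 0.9462.

Q̄_A / Q̄_B ≈ 0.946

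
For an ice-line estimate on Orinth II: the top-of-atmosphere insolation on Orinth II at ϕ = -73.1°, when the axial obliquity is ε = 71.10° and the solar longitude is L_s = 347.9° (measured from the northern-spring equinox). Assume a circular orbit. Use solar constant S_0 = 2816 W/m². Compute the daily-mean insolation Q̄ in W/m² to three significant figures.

Q̄ ≈ 582 W/m²

Solar declination: sin δ = sin ε · sin L_s = sin 71.10° × sin 347.9° = -0.19832, so δ = -11.439°.
cos h₀ = −tan(-73.1°) tan(-11.439°) = -0.6660, h₀ = 2.2996 rad.
Bracket: h₀ sin ϕ sin δ + cos ϕ cos δ sin h₀ = 2.2996×-0.95681×-0.19832 + 0.29070×0.98014×0.74598 = 0.436360 + 0.212550 = 0.648910.
Q̄ = (S_0/π) × [bracket] = (2816/π) × 0.648910 = 581.7 W/m².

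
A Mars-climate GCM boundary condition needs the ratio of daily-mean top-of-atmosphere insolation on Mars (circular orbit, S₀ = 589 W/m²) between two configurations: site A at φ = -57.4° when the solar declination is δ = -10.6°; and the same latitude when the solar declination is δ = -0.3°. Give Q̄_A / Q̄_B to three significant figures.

Q̄_A / Q̄_B ≈ 1.46

— Configuration A (φ=-57.4°):
cos H₀ = −tan(-57.4°) tan(-10.600°) = -0.2926, H₀ = 1.8678 rad.
Bracket: H₀ sin φ sin δ + cos φ cos δ sin H₀ = 1.8678×-0.84245×-0.18395 + 0.53877×0.98294×0.95623 = 0.289450 + 0.506399 = 0.795849.
Q̄ = (S₀/π) × [bracket] = (589/π) × 0.795849 = 149.21 W/m².
— Configuration B (φ=-57.4°):
cos H₀ = −tan(-57.4°) tan(-0.300°) = -0.0082, H₀ = 1.5790 rad.
Bracket: H₀ sin φ sin δ + cos φ cos δ sin H₀ = 1.5790×-0.84245×-0.00524 + 0.53877×0.99999×0.99997 = 0.006970 + 0.538748 = 0.545718.
Q̄ = (S₀/π) × [bracket] = (589/π) × 0.545718 = 102.31 W/m².
Ratio Q̄_A / Q̄_B = 149.21 / 102.31 = 1.458.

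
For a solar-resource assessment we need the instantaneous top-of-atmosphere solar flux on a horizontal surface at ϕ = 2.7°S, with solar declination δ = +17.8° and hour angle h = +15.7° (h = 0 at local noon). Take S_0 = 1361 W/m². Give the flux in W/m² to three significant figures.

1.23e+03 W/m²

cos θ_z = sin ϕ sin δ + cos ϕ cos δ cos h = -0.014400 + 0.915590 = 0.901190.
Flux = S_0 · cos θ_z = 1361 × 0.901190 = 1227 W/m².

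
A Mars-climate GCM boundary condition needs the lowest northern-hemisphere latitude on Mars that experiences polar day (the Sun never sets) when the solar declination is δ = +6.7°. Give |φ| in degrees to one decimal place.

Polar day requires cos H₀ = −tan φ tan δ ≤ −1, i.e. tan φ tan δ ≥ 1.
The boundary is |tan φ| · |tan δ| = 1, so |φ| = 90° − |δ| = 90° − 6.7° = 83.3° in the northern hemisphere.

|φ| = 83.3°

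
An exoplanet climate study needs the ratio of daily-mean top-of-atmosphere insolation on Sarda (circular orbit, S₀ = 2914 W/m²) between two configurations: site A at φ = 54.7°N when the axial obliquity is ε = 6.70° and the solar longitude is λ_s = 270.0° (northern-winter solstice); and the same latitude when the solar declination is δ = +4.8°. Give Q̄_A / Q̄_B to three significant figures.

Q̄_A / Q̄_B ≈ 0.629

— Configuration A (φ=+54.7°):
Solar declination: sin δ = sin ε · sin λ_s = sin 6.70° × sin 270.0° = -0.11667, so δ = -6.700°.
cos H₀ = −tan(+54.7°) tan(-6.700°) = 0.1659, H₀ = 1.4041 rad.
Bracket: H₀ sin φ sin δ + cos φ cos δ sin H₀ = 1.4041×0.81614×-0.11667 + 0.57786×0.99317×0.98614 = -0.133697 + 0.565959 = 0.432262.
Q̄ = (S₀/π) × [bracket] = (2914/π) × 0.432262 = 400.95 W/m².
— Configuration B (φ=+54.7°):
cos H₀ = −tan(+54.7°) tan(+4.800°) = -0.1186, H₀ = 1.6897 rad.
Bracket: H₀ sin φ sin δ + cos φ cos δ sin H₀ = 1.6897×0.81614×0.08368 + 0.57786×0.99649×0.99294 = 0.115397 + 0.571766 = 0.687163.
Q̄ = (S₀/π) × [bracket] = (2914/π) × 0.687163 = 637.38 W/m².
Ratio Q̄_A / Q̄_B = 400.95 / 637.38 = 0.6291.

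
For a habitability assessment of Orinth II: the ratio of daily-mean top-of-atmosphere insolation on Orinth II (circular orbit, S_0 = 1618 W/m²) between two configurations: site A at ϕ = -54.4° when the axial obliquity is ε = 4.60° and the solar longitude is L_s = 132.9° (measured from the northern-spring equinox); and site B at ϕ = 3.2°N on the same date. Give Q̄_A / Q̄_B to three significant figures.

Q̄_A / Q̄_B ≈ 0.507

— Configuration A (ϕ=-54.4°):
Solar declination: sin δ = sin ε · sin L_s = sin 4.60° × sin 132.9° = 0.05875, so δ = +3.368°.
cos h₀ = −tan(-54.4°) tan(+3.368°) = 0.0822, h₀ = 1.4885 rad.
Bracket: h₀ sin ϕ sin δ + cos ϕ cos δ sin h₀ = 1.4885×-0.81310×0.05875 + 0.58212×0.99827×0.99662 = -0.071105 + 0.579149 = 0.508044.
Q̄ = (S_0/π) × [bracket] = (1618/π) × 0.508044 = 261.66 W/m².
— Configuration B (ϕ=+3.2°):
cos h₀ = −tan(+3.2°) tan(+3.368°) = -0.0033, h₀ = 1.5741 rad.
Bracket: h₀ sin ϕ sin δ + cos ϕ cos δ sin h₀ = 1.5741×0.05582×0.05875 + 0.99844×0.99827×0.99999 = 0.005162 + 0.996703 = 1.001865.
Q̄ = (S_0/π) × [bracket] = (1618/π) × 1.001865 = 515.99 W/m².
Ratio Q̄_A / Q̄_B = 261.66 / 515.99 = 0.5071.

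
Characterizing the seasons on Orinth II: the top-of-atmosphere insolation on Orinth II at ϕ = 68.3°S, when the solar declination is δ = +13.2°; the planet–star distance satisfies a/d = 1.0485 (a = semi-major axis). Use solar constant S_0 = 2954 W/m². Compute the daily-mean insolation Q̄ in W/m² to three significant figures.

cos h₀ = −tan(-68.3°) tan(+13.200°) = 0.5894, h₀ = 0.9405 rad.
Bracket: h₀ sin ϕ sin δ + cos ϕ cos δ sin h₀ = 0.9405×-0.92913×0.22835 + 0.36975×0.97358×0.80785 = -0.199543 + 0.290811 = 0.091268.
Inverse-square distance factor (a/d)² = 1.0485² = 1.099352.
Q̄ = (S_0/π) × 1.099352 × [bracket] = (2954/π) × 1.099352 × 0.091268 = 94.34 W/m².

Q̄ ≈ 94.3 W/m²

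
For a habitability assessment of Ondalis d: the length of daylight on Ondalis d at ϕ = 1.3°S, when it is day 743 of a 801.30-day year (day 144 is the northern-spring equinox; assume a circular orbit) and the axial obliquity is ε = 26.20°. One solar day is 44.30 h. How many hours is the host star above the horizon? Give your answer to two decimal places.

Solar longitude: L_s = 360° × (743 − 144)/801.30 = 269.113°.
sin δ = sin 26.20° × sin 269.113° = -0.44145, so δ = -26.197°.
cos h₀ = −tan ϕ · tan δ = −tan(-1.3°) × tan(-26.197°) = -0.0112, so h₀ = 1.5820 rad = 90.64°.
Daylight = 2h₀/(2π) × 44.30 h = (1.5820/π) × 44.30 = 22.31 h.

22.31 h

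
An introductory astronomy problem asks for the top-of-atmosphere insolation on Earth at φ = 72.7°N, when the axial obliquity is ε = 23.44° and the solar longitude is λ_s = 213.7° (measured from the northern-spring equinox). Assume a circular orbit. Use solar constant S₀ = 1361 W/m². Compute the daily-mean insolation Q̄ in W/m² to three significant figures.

Q̄ ≈ 17.2 W/m²

Solar declination: sin δ = sin ε · sin λ_s = sin 23.44° × sin 213.7° = -0.22071, so δ = -12.751°.
cos H₀ = −tan(+72.7°) tan(-12.751°) = 0.7265, H₀ = 0.7575 rad.
Bracket: H₀ sin φ sin δ + cos φ cos δ sin H₀ = 0.7575×0.95476×-0.22071 + 0.29737×0.97534×0.68713 = -0.159624 + 0.199293 = 0.039669.
Q̄ = (S₀/π) × [bracket] = (1361/π) × 0.039669 = 17.19 W/m².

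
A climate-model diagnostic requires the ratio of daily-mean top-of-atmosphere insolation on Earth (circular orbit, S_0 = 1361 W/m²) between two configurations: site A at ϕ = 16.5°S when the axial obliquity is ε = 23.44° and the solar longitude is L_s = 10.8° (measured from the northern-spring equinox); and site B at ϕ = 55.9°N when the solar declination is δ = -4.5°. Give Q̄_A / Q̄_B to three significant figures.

— Configuration A (ϕ=-16.5°):
Solar declination: sin δ = sin ε · sin L_s = sin 23.44° × sin 10.8° = 0.07454, so δ = +4.275°.
cos h₀ = −tan(-16.5°) tan(+4.275°) = 0.0221, h₀ = 1.5487 rad.
Bracket: h₀ sin ϕ sin δ + cos ϕ cos δ sin h₀ = 1.5487×-0.28402×0.07454 + 0.95882×0.99722×0.99975 = -0.032787 + 0.955915 = 0.923128.
Q̄ = (S_0/π) × [bracket] = (1361/π) × 0.923128 = 399.92 W/m².
— Configuration B (ϕ=+55.9°):
cos h₀ = −tan(+55.9°) tan(-4.500°) = 0.1162, h₀ = 1.4543 rad.
Bracket: h₀ sin ϕ sin δ + cos ϕ cos δ sin h₀ = 1.4543×0.82806×-0.07846 + 0.56064×0.99692×0.99322 = -0.094485 + 0.555124 = 0.460639.
Q̄ = (S_0/π) × [bracket] = (1361/π) × 0.460639 = 199.56 W/m².
Ratio Q̄_A / Q̄_B = 399.92 / 199.56 = 2.004.

Q̄_A / Q̄_B ≈ 2.00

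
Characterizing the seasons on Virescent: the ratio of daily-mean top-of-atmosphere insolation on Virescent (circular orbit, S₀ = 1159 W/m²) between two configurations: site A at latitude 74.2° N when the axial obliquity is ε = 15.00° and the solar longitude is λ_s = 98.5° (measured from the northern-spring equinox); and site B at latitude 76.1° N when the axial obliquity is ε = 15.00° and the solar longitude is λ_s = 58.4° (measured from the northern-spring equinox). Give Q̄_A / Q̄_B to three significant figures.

— Configuration A (φ=+74.2°):
Solar declination: sin δ = sin ε · sin λ_s = sin 15.00° × sin 98.5° = 0.25598, so δ = +14.831°.
cos H₀ = −tan(+74.2°) tan(+14.831°) = -0.9358, H₀ = 2.7813 rad.
Bracket: H₀ sin φ sin δ + cos φ cos δ sin H₀ = 2.7813×0.96222×0.25598 + 0.27228×0.96668×0.35259 = 0.685059 + 0.092804 = 0.777863.
Q̄ = (S₀/π) × [bracket] = (1159/π) × 0.777863 = 286.97 W/m².
— Configuration B (φ=+76.1°):
Solar declination: sin δ = sin ε · sin λ_s = sin 15.00° × sin 58.4° = 0.22044, so δ = +12.735°.
cos H₀ = −tan(+76.1°) tan(+12.735°) = -0.9132, H₀ = 2.7220 rad.
Bracket: H₀ sin φ sin δ + cos φ cos δ sin H₀ = 2.7220×0.97072×0.22044 + 0.24023×0.97540×0.40743 = 0.582469 + 0.095469 = 0.677938.
Q̄ = (S₀/π) × [bracket] = (1159/π) × 0.677938 = 250.11 W/m².
Ratio Q̄_A / Q̄_B = 286.97 / 250.11 = 1.147.

Q̄_A / Q̄_B ≈ 1.15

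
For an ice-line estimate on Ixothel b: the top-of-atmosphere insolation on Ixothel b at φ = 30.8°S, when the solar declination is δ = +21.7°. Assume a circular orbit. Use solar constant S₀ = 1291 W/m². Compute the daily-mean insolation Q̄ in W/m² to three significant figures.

Q̄ ≈ 215 W/m²

cos H₀ = −tan(-30.8°) tan(+21.700°) = 0.2372, H₀ = 1.3313 rad.
Bracket: H₀ sin φ sin δ + cos φ cos δ sin H₀ = 1.3313×-0.51204×0.36975 + 0.85896×0.92913×0.97145 = -0.252051 + 0.775300 = 0.523249.
Q̄ = (S₀/π) × [bracket] = (1291/π) × 0.523249 = 215.0 W/m².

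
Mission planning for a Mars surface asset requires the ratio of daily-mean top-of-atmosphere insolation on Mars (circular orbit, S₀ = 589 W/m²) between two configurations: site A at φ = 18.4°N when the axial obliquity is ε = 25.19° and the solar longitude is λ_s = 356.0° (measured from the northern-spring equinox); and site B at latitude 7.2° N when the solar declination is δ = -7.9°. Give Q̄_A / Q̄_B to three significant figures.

Q̄_A / Q̄_B ≈ 0.977

— Configuration A (φ=+18.4°):
Solar declination: sin δ = sin ε · sin λ_s = sin 25.19° × sin 356.0° = -0.02969, so δ = -1.701°.
cos H₀ = −tan(+18.4°) tan(-1.701°) = 0.0099, H₀ = 1.5609 rad.
Bracket: H₀ sin φ sin δ + cos φ cos δ sin H₀ = 1.5609×0.31565×-0.02969 + 0.94888×0.99956×0.99995 = -0.014628 + 0.948415 = 0.933787.
Q̄ = (S₀/π) × [bracket] = (589/π) × 0.933787 = 175.07 W/m².
— Configuration B (φ=+7.2°):
cos H₀ = −tan(+7.2°) tan(-7.900°) = 0.0175, H₀ = 1.5533 rad.
Bracket: H₀ sin φ sin δ + cos φ cos δ sin H₀ = 1.5533×0.12533×-0.13744 + 0.99211×0.99051×0.99985 = -0.026756 + 0.982547 = 0.955791.
Q̄ = (S₀/π) × [bracket] = (589/π) × 0.955791 = 179.20 W/m².
Ratio Q̄_A / Q̄_B = 175.07 / 179.20 = 0.9770.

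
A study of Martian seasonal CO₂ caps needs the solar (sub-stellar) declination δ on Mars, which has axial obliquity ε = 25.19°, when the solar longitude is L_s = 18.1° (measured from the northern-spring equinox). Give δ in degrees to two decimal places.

sin δ = sin ε · sin L_s = sin 25.19° × sin 18.1° = 0.132231.
δ = arcsin(0.132231) = +7.60°.

δ = +7.60°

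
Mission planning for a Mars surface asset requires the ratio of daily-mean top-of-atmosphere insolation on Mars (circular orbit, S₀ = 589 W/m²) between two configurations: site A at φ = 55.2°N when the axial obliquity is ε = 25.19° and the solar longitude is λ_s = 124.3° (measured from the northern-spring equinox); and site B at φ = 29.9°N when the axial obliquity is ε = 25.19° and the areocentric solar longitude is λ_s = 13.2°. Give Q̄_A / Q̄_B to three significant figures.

— Configuration A (φ=+55.2°):
Solar declination: sin δ = sin ε · sin λ_s = sin 25.19° × sin 124.3° = 0.35161, so δ = +20.586°.
cos H₀ = −tan(+55.2°) tan(+20.586°) = -0.5404, H₀ = 2.1417 rad.
Bracket: H₀ sin φ sin δ + cos φ cos δ sin H₀ = 2.1417×0.82115×0.35161 + 0.57071×0.93615×0.84141 = 0.618361 + 0.449540 = 1.067901.
Q̄ = (S₀/π) × [bracket] = (589/π) × 1.067901 = 200.21 W/m².
— Configuration B (φ=+29.9°):
sin δ = sin 25.19° × sin 13.2° = 0.09719, so δ = +5.577°.
cos H₀ = −tan(+29.9°) tan(+5.577°) = -0.0562, H₀ = 1.6270 rad.
Bracket: H₀ sin φ sin δ + cos φ cos δ sin H₀ = 1.6270×0.49849×0.09719 + 0.86690×0.99527×0.99842 = 0.078825 + 0.861436 = 0.940261.
Q̄ = (S₀/π) × [bracket] = (589/π) × 0.940261 = 176.28 W/m².
Ratio Q̄_A / Q̄_B = 200.21 / 176.28 = 1.136.

Q̄_A / Q̄_B ≈ 1.14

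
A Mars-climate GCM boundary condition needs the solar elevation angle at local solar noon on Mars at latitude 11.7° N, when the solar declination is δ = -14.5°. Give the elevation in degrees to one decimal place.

63.8°

At local noon the hour angle is zero, so the zenith angle equals |φ − δ| = |+11.7° − (-14.500°)| = 26.200°.
Elevation = 90° − 26.200° = 63.8°.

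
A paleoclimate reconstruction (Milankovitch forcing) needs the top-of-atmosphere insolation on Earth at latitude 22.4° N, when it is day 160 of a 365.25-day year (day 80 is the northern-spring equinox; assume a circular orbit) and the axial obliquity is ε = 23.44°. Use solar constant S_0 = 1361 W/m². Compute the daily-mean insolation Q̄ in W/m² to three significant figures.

Solar longitude: L_s = 360° × (160 − 80)/365.25 = 78.850°.
sin δ = sin 23.44° × sin 78.850° = 0.39028, so δ = +22.972°.
cos h₀ = −tan(+22.4°) tan(+22.972°) = -0.1747, h₀ = 1.7464 rad.
Bracket: h₀ sin ϕ sin δ + cos ϕ cos δ sin h₀ = 1.7464×0.38107×0.39028 + 0.92455×0.92070×0.98462 = 0.259732 + 0.838141 = 1.097873.
Q̄ = (S_0/π) × [bracket] = (1361/π) × 1.097873 = 475.6 W/m².

Q̄ ≈ 476 W/m²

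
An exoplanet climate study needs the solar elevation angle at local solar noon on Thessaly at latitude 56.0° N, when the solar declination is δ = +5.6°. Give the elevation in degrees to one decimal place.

39.6°

At local noon the hour angle is zero, so the zenith angle equals |φ − δ| = |+56.0° − (+5.600°)| = 50.400°.
Elevation = 90° − 50.400° = 39.6°.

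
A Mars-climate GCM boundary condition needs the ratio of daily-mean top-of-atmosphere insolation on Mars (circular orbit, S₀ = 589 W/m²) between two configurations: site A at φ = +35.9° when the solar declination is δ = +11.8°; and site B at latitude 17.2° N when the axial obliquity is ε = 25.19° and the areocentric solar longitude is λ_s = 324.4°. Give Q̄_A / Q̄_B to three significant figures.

— Configuration A (φ=+35.9°):
cos H₀ = −tan(+35.9°) tan(+11.800°) = -0.1512, H₀ = 1.7226 rad.
Bracket: H₀ sin φ sin δ + cos φ cos δ sin H₀ = 1.7226×0.58637×0.20450 + 0.81004×0.97887×0.98850 = 0.206562 + 0.783805 = 0.990367.
Q̄ = (S₀/π) × [bracket] = (589/π) × 0.990367 = 185.68 W/m².
— Configuration B (φ=+17.2°):
sin δ = sin 25.19° × sin 324.4° = -0.24776, so δ = -14.345°.
cos H₀ = −tan(+17.2°) tan(-14.345°) = 0.0792, H₀ = 1.4915 rad.
Bracket: H₀ sin φ sin δ + cos φ cos δ sin H₀ = 1.4915×0.29571×-0.24776 + 0.95528×0.96882×0.99686 = -0.109275 + 0.922588 = 0.813313.
Q̄ = (S₀/π) × [bracket] = (589/π) × 0.813313 = 152.48 W/m².
Ratio Q̄_A / Q̄_B = 185.68 / 152.48 = 1.218.

Q̄_A / Q̄_B ≈ 1.22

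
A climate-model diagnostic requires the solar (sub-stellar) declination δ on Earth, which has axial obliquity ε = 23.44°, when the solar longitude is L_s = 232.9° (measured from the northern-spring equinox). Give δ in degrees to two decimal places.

δ = -18.50°

sin δ = sin ε · sin L_s = sin 23.44° × sin 232.9° = -0.317270.
δ = arcsin(-0.317270) = -18.50°.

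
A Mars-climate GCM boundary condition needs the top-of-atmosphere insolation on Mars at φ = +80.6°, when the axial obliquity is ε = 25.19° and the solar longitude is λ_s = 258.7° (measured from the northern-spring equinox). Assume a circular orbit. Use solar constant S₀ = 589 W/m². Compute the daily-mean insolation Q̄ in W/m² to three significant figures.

Q̄ ≈ 0.00 W/m²

Solar declination: sin δ = sin ε · sin λ_s = sin 25.19° × sin 258.7° = -0.41737, so δ = -24.669°.
cos H₀ = −tan(+80.6°) tan(-24.669°) = 2.7743 ≥ 1 ⇒ polar night, H₀ = 0 and Q̄ = 0.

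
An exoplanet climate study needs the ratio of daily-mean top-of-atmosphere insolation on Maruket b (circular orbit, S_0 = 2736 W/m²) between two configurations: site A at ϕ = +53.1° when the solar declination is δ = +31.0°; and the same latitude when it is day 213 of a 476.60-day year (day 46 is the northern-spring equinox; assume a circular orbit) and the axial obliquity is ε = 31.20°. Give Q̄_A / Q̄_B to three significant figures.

— Configuration A (ϕ=+53.1°):
cos h₀ = −tan(+53.1°) tan(+31.000°) = -0.8003, h₀ = 2.4985 rad.
Bracket: h₀ sin ϕ sin δ + cos ϕ cos δ sin h₀ = 2.4985×0.79968×0.51504 + 0.60042×0.85717×0.59964 = 1.029050 + 0.308612 = 1.337662.
Q̄ = (S_0/π) × [bracket] = (2736/π) × 1.337662 = 1165.0 W/m².
— Configuration B (ϕ=+53.1°):
Solar longitude: L_s = 360° × (213 − 46)/476.60 = 126.144°.
sin δ = sin 31.20° × sin 126.144° = 0.41833, so δ = +24.729°.
cos h₀ = −tan(+53.1°) tan(+24.729°) = -0.6134, h₀ = 2.2312 rad.
Bracket: h₀ sin ϕ sin δ + cos ϕ cos δ sin h₀ = 2.2312×0.79968×0.41833 + 0.60042×0.90830×0.78976 = 0.746404 + 0.430705 = 1.177109.
Q̄ = (S_0/π) × [bracket] = (2736/π) × 1.177109 = 1025.1 W/m².
Ratio Q̄_A / Q̄_B = 1165.0 / 1025.1 = 1.136.

Q̄_A / Q̄_B ≈ 1.14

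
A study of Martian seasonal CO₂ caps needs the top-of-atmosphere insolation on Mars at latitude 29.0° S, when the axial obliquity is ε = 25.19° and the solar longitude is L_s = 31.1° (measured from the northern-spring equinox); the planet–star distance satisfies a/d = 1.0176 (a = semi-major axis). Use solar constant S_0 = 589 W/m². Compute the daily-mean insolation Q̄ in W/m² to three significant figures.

Solar declination: sin δ = sin ε · sin L_s = sin 25.19° × sin 31.1° = 0.21985, so δ = +12.700°.
cos h₀ = −tan(-29.0°) tan(+12.700°) = 0.1249, h₀ = 1.4455 rad.
Bracket: h₀ sin ϕ sin δ + cos ϕ cos δ sin h₀ = 1.4455×-0.48481×0.21985 + 0.87462×0.97553×0.99217 = -0.154069 + 0.846537 = 0.692468.
Inverse-square distance factor (a/d)² = 1.0176² = 1.035510.
Q̄ = (S_0/π) × 1.035510 × [bracket] = (589/π) × 1.035510 × 0.692468 = 134.4 W/m².

Q̄ ≈ 134 W/m²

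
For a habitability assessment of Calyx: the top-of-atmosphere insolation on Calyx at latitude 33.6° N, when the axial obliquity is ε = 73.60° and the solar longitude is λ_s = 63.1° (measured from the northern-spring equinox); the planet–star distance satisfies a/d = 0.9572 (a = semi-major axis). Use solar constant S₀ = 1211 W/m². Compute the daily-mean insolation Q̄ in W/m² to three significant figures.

Solar declination: sin δ = sin ε · sin λ_s = sin 73.60° × sin 63.1° = 0.85551, so δ = +58.817°.
cos H₀ = −tan(+33.6°) tan(+58.817°) = -1.0978 ≤ −1 ⇒ polar day, H₀ = π.
Bracket: H₀ sin φ sin δ + cos φ cos δ sin H₀ = 3.1416×0.55339×0.85551 + 0.83292×0.51778×0.00000 = 1.487330 + 0.000000 = 1.487330.
Inverse-square distance factor (a/d)² = 0.9572² = 0.916232.
Q̄ = (S₀/π) × 0.916232 × [bracket] = (1211/π) × 0.916232 × 1.487330 = 525.3 W/m².

Q̄ ≈ 525 W/m²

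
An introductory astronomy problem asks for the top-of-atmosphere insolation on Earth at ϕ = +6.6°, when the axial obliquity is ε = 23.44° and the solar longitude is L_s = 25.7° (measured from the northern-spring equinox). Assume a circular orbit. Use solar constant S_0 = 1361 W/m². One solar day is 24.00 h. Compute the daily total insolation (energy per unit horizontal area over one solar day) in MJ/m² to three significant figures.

Solar declination: sin δ = sin ε · sin L_s = sin 23.44° × sin 25.7° = 0.17250, so δ = +9.933°.
cos h₀ = −tan(+6.6°) tan(+9.933°) = -0.0203, h₀ = 1.5911 rad.
Bracket: h₀ sin ϕ sin δ + cos ϕ cos δ sin h₀ = 1.5911×0.11494×0.17250 + 0.99337×0.98501×0.99979 = 0.031547 + 0.978274 = 1.009821.
Q̄ = (S_0/π) × [bracket] = (1361/π) × 1.009821 = 437.47 W/m².
Daily total = Q̄ × 24.00 h × 3600 s/h = 437.47 × 24.00 × 3600 / 10⁶ = 37.80 MJ/m².

37.8 MJ/m²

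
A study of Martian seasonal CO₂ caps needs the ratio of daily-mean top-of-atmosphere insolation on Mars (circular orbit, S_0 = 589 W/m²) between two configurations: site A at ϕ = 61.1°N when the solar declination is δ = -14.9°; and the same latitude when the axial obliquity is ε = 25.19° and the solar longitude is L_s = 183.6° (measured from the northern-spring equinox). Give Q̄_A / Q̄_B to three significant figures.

Q̄_A / Q̄_B ≈ 0.378

— Configuration A (ϕ=+61.1°):
cos h₀ = −tan(+61.1°) tan(-14.900°) = 0.4820, h₀ = 1.0679 rad.
Bracket: h₀ sin ϕ sin δ + cos ϕ cos δ sin h₀ = 1.0679×0.87546×-0.25713 + 0.48328×0.96638×0.87617 = -0.240392 + 0.409200 = 0.168808.
Q̄ = (S_0/π) × [bracket] = (589/π) × 0.168808 = 31.649 W/m².
— Configuration B (ϕ=+61.1°):
Solar declination: sin δ = sin ε · sin L_s = sin 25.19° × sin 183.6° = -0.02672, so δ = -1.531°.
cos h₀ = −tan(+61.1°) tan(-1.531°) = 0.0484, h₀ = 1.5223 rad.
Bracket: h₀ sin ϕ sin δ + cos ϕ cos δ sin h₀ = 1.5223×0.87546×-0.02672 + 0.48328×0.99964×0.99883 = -0.035610 + 0.482541 = 0.446931.
Q̄ = (S_0/π) × [bracket] = (589/π) × 0.446931 = 83.793 W/m².
Ratio Q̄_A / Q̄_B = 31.649 / 83.793 = 0.3777.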